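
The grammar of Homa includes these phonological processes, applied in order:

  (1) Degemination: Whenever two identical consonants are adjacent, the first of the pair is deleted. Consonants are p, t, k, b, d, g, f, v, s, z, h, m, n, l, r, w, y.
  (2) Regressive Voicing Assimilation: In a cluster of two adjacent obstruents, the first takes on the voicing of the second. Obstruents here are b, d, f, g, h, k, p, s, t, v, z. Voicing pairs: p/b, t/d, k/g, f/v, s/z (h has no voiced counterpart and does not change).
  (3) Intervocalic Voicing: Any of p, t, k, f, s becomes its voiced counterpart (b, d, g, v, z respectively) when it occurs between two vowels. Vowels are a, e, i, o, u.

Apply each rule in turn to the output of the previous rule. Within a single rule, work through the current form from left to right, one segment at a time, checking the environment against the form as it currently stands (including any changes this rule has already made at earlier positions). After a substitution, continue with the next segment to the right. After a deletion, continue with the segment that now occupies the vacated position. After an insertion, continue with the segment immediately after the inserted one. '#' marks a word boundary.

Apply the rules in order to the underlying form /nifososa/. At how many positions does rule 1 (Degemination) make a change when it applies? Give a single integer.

0

(1) Degemination: no change — [nifososa]
(2) Regressive Voicing Assimilation: no change — [nifososa]
(3) Intervocalic Voicing: [nifososa] → [nivozoza]
Rule 1 changed 0 position(s).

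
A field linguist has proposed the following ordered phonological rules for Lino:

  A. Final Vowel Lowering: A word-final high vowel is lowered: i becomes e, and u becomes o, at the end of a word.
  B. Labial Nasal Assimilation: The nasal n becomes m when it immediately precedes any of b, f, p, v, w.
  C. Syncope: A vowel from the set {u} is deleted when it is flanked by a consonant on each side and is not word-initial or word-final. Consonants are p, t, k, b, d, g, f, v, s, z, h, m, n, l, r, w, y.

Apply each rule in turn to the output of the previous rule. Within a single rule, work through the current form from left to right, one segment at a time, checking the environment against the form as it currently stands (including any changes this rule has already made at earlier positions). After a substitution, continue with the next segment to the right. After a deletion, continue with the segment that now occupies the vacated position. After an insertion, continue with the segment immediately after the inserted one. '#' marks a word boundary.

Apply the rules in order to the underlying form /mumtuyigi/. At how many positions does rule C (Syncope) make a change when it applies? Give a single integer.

A Final Vowel Lowering: [mumtuyigi] → [mumtuyige]
B Labial Nasal Assimilation: no change — [mumtuyige]
C Syncope: [mumtuyige] → [mmtyige]
Rule C changed 2 position(s).

2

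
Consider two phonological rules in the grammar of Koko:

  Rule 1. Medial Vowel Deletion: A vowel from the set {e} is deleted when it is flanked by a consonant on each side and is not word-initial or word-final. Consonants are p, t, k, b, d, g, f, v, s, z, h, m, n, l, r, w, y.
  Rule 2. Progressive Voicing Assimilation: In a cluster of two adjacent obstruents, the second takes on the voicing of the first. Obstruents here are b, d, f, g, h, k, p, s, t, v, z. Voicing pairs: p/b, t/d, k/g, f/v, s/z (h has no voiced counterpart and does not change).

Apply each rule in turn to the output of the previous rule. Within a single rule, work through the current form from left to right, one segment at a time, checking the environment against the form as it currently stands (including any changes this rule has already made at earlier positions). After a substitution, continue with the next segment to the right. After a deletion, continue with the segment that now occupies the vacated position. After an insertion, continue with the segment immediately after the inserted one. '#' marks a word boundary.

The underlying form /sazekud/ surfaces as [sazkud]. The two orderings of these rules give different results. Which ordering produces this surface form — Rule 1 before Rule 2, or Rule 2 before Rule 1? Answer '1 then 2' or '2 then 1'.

Order 1 then 2:
  1 Medial Vowel Deletion: [sazekud] → [sazkud]
  2 Progressive Voicing Assimilation: [sazkud] → [sazgud]
  result: [sazgud]
Order 2 then 1:
  2 Progressive Voicing Assimilation: no change — [sazekud]
  1 Medial Vowel Deletion: [sazekud] → [sazkud]
  result: [sazkud]

2 then 1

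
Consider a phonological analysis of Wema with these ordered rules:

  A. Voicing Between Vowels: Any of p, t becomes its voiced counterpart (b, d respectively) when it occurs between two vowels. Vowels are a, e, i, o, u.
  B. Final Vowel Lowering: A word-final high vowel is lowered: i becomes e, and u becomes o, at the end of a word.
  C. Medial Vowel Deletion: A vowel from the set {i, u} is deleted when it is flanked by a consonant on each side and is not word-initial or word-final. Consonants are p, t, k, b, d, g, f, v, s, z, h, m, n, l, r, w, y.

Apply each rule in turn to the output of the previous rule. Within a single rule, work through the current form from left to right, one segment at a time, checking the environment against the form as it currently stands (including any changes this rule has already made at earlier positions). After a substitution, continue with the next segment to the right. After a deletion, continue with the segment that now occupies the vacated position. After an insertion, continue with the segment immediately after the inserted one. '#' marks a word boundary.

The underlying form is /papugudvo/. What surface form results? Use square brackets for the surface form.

[pabgdvo]

A Voicing Between Vowels: [papugudvo] → [pabugudvo]
B Final Vowel Lowering: no change — [pabugudvo]
C Medial Vowel Deletion: [pabugudvo] → [pabgdvo]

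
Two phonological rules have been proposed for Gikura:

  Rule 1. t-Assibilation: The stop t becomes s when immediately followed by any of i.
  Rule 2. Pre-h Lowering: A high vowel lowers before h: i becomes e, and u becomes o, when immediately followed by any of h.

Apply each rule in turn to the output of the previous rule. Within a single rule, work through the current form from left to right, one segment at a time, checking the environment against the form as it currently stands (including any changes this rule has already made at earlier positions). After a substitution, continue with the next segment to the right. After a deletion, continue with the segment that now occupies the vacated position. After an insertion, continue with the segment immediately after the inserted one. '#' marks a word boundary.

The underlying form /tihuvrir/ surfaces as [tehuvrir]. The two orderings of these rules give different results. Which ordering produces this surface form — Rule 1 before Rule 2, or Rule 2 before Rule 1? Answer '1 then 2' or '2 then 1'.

2 then 1

Order 1 then 2:
  1 t-Assibilation: [tihuvrir] → [sihuvrir]
  2 Pre-h Lowering: [sihuvrir] → [sehuvrir]
  result: [sehuvrir]
Order 2 then 1:
  2 Pre-h Lowering: [tihuvrir] → [tehuvrir]
  1 t-Assibilation: no change — [tehuvrir]
  result: [tehuvrir]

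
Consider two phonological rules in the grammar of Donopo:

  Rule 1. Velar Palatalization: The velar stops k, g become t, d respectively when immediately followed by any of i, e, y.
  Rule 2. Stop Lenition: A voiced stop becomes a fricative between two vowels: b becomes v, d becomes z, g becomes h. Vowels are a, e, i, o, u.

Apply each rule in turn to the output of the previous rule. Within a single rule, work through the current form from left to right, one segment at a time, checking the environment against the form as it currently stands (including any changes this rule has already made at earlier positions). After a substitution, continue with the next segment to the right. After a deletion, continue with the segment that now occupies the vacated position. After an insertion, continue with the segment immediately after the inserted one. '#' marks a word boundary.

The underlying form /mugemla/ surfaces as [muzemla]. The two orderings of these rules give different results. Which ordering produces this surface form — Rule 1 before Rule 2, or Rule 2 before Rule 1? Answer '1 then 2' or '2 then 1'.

1 then 2

Order 1 then 2:
  1 Velar Palatalization: [mugemla] → [mudemla]
  2 Stop Lenition: [mudemla] → [muzemla]
  result: [muzemla]
Order 2 then 1:
  2 Stop Lenition: [mugemla] → [muhemla]
  1 Velar Palatalization: no change — [muhemla]
  result: [muhemla]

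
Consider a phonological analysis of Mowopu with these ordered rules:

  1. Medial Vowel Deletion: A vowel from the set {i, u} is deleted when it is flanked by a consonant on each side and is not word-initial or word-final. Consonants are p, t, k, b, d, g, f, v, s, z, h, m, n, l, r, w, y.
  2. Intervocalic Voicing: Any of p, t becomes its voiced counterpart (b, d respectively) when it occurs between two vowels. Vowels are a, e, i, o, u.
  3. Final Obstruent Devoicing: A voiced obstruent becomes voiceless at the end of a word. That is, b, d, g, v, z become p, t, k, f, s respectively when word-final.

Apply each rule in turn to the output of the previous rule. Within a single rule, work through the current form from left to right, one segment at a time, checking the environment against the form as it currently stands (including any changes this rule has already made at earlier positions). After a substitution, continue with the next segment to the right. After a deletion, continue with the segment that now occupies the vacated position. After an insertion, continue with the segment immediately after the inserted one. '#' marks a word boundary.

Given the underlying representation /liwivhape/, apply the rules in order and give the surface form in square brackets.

1 Medial Vowel Deletion: [liwivhape] → [lwvhape]
2 Intervocalic Voicing: [lwvhape] → [lwvhabe]
3 Final Obstruent Devoicing: no change — [lwvhabe]

[lwvhabe]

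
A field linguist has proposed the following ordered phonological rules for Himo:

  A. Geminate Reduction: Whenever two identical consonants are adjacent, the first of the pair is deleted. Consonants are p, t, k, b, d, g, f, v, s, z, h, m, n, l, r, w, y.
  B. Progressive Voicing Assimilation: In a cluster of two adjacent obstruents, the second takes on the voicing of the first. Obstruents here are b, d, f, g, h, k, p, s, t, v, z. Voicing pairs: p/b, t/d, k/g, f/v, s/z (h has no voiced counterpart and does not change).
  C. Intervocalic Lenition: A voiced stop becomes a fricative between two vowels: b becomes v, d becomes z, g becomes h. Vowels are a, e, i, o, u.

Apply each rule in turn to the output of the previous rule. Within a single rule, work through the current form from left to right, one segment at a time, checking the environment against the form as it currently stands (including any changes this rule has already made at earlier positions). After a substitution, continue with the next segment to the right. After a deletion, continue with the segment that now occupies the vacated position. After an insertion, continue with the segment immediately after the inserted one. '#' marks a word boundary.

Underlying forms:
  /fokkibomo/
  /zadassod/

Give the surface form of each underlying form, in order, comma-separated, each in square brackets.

/fokkibomo/:
  A Geminate Reduction: [fokkibomo] → [fokibomo]
  B Progressive Voicing Assimilation: no change — [fokibomo]
  C Intervocalic Lenition: [fokibomo] → [fokivomo]
/zadassod/:
  A Geminate Reduction: [zadassod] → [zadasod]
  B Progressive Voicing Assimilation: no change — [zadasod]
  C Intervocalic Lenition: [zadasod] → [zazasod]

[fokivomo], [zazasod]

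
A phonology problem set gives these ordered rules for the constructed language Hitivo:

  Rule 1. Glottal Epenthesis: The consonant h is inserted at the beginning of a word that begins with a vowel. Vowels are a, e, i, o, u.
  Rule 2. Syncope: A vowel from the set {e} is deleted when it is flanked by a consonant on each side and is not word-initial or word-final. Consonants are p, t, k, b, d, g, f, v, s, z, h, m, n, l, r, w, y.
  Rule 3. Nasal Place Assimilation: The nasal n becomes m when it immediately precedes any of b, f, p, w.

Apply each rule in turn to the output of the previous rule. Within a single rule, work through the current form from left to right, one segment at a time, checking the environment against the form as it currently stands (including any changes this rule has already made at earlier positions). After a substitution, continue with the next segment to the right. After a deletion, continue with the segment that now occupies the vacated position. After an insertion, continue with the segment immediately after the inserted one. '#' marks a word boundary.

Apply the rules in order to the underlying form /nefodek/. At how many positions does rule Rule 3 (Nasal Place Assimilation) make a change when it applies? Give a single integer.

1

Rule 1 Glottal Epenthesis: no change — [nefodek]
Rule 2 Syncope: [nefodek] → [nfodk]
Rule 3 Nasal Place Assimilation: [nfodk] → [mfodk]
Rule Rule 3 changed 1 position(s).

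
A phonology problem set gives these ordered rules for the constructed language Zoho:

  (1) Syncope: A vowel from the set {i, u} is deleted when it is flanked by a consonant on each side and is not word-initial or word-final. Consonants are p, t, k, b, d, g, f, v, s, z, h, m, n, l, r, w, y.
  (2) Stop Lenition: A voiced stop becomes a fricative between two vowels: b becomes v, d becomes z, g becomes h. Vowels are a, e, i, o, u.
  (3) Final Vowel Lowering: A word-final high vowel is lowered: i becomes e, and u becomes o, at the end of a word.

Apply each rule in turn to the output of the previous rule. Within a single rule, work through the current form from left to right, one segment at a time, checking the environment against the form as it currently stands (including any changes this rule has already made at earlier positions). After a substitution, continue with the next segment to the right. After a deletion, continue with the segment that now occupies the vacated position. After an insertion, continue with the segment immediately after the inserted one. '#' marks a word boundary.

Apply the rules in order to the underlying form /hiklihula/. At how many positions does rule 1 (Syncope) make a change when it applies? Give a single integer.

(1) Syncope: [hiklihula] → [hklhla]
(2) Stop Lenition: no change — [hklhla]
(3) Final Vowel Lowering: no change — [hklhla]
Rule 1 changed 3 position(s).

3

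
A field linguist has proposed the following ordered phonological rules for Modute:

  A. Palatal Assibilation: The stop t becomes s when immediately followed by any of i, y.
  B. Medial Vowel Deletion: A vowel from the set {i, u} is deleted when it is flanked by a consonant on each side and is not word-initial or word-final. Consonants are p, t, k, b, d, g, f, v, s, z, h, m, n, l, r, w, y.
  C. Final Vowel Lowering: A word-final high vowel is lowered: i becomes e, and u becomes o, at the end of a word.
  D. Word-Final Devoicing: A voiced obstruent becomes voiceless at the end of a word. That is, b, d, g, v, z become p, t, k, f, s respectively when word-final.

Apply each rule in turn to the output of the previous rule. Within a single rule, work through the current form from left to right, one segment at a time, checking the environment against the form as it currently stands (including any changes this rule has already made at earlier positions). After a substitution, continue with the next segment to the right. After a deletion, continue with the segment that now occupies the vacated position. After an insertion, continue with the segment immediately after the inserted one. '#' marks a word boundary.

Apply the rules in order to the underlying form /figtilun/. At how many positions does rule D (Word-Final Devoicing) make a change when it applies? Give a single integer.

0

A Palatal Assibilation: [figtilun] → [figsilun]
B Medial Vowel Deletion: [figsilun] → [fgsln]
C Final Vowel Lowering: no change — [fgsln]
D Word-Final Devoicing: no change — [fgsln]
Rule D changed 0 position(s).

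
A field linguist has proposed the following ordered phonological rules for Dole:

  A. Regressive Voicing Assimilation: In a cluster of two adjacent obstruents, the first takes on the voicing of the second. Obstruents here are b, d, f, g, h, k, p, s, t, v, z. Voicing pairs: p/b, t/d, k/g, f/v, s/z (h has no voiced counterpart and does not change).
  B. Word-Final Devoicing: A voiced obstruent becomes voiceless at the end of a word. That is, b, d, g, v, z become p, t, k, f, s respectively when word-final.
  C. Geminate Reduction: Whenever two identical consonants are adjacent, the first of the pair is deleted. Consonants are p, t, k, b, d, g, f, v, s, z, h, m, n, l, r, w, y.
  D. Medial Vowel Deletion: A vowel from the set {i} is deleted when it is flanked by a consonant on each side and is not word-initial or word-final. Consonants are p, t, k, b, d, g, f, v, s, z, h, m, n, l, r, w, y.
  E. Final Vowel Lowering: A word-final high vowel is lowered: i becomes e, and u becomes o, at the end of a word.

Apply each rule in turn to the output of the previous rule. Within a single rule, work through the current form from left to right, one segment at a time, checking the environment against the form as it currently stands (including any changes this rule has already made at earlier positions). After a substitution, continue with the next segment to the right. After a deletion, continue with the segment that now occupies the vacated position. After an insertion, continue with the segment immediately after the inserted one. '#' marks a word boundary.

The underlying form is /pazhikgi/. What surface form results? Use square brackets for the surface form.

[pashge]

A Regressive Voicing Assimilation: [pazhikgi] → [pashiggi]
B Word-Final Devoicing: no change — [pashiggi]
C Geminate Reduction: [pashiggi] → [pashigi]
D Medial Vowel Deletion: [pashigi] → [pashgi]
E Final Vowel Lowering: [pashgi] → [pashge]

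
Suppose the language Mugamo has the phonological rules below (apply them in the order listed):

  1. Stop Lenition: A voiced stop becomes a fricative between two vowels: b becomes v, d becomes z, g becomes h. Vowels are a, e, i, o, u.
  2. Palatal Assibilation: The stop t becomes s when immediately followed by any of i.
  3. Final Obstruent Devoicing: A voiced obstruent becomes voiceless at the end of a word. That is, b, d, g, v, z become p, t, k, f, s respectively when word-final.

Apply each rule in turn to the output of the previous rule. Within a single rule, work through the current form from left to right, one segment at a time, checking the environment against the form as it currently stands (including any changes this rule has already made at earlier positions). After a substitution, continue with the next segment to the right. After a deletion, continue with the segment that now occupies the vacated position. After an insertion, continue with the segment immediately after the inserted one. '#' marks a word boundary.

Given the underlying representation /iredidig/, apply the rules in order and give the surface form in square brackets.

[irezizik]

1 Stop Lenition: [iredidig] → [irezizig]
2 Palatal Assibilation: no change — [irezizig]
3 Final Obstruent Devoicing: [irezizig] → [irezizik]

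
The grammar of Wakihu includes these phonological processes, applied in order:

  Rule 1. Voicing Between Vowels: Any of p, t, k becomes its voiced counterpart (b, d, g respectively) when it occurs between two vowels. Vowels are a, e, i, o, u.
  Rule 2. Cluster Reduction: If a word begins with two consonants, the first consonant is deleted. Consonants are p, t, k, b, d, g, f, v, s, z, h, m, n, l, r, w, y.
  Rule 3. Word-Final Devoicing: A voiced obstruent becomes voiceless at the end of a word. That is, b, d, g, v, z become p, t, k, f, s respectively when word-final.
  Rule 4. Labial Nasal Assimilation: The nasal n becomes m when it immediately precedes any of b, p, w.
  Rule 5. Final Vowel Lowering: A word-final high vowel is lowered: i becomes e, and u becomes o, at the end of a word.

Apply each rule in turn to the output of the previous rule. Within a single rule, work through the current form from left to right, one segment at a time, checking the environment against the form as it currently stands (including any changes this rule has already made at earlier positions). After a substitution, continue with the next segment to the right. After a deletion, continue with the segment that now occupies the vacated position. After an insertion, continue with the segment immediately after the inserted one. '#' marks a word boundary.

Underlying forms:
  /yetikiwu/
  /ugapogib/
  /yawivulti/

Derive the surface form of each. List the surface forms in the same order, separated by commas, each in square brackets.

[yedigiwo], [ugabogip], [yawivulte]

/yetikiwu/:
  Rule 1 Voicing Between Vowels: [yetikiwu] → [yedigiwu]
  Rule 2 Cluster Reduction: no change — [yedigiwu]
  Rule 3 Word-Final Devoicing: no change — [yedigiwu]
  Rule 4 Labial Nasal Assimilation: no change — [yedigiwu]
  Rule 5 Final Vowel Lowering: [yedigiwu] → [yedigiwo]
/ugapogib/:
  Rule 1 Voicing Between Vowels: [ugapogib] → [ugabogib]
  Rule 2 Cluster Reduction: no change — [ugabogib]
  Rule 3 Word-Final Devoicing: [ugabogib] → [ugabogip]
  Rule 4 Labial Nasal Assimilation: no change — [ugabogip]
  Rule 5 Final Vowel Lowering: no change — [ugabogip]
/yawivulti/:
  Rule 1 Voicing Between Vowels: no change — [yawivulti]
  Rule 2 Cluster Reduction: no change — [yawivulti]
  Rule 3 Word-Final Devoicing: no change — [yawivulti]
  Rule 4 Labial Nasal Assimilation: no change — [yawivulti]
  Rule 5 Final Vowel Lowering: [yawivulti] → [yawivulte]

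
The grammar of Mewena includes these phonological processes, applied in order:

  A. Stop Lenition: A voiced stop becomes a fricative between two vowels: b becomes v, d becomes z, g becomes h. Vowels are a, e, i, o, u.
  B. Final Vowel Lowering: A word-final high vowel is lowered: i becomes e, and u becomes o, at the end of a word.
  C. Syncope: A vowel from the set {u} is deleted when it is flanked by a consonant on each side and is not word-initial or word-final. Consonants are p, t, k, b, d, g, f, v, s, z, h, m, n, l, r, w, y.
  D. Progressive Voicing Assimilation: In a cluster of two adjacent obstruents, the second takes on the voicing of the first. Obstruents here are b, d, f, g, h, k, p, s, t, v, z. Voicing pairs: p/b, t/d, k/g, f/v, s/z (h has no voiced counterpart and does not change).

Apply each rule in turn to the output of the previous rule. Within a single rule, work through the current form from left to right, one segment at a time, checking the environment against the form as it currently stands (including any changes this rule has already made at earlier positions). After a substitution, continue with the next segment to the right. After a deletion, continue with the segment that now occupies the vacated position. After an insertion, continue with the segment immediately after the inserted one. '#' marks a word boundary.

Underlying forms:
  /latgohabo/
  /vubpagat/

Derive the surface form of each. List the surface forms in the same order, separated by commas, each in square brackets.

[latkohavo], [vbbahat]

/latgohabo/:
  A Stop Lenition: [latgohabo] → [latgohavo]
  B Final Vowel Lowering: no change — [latgohavo]
  C Syncope: no change — [latgohavo]
  D Progressive Voicing Assimilation: [latgohavo] → [latkohavo]
/vubpagat/:
  A Stop Lenition: [vubpagat] → [vubpahat]
  B Final Vowel Lowering: no change — [vubpahat]
  C Syncope: [vubpahat] → [vbpahat]
  D Progressive Voicing Assimilation: [vbpahat] → [vbbahat]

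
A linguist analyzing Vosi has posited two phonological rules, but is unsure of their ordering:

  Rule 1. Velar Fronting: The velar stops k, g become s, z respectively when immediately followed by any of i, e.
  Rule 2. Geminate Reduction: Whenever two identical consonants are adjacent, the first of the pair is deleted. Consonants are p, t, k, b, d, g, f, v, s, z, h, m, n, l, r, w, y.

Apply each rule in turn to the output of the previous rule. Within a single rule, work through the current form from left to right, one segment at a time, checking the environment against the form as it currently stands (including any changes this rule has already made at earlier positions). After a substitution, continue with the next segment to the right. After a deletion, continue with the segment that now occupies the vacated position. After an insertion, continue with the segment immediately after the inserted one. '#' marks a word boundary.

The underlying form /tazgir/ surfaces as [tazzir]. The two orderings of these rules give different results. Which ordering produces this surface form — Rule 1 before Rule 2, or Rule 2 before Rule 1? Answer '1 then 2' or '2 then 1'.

2 then 1

Order 1 then 2:
  1 Velar Fronting: [tazgir] → [tazzir]
  2 Geminate Reduction: [tazzir] → [tazir]
  result: [tazir]
Order 2 then 1:
  2 Geminate Reduction: no change — [tazgir]
  1 Velar Fronting: [tazgir] → [tazzir]
  result: [tazzir]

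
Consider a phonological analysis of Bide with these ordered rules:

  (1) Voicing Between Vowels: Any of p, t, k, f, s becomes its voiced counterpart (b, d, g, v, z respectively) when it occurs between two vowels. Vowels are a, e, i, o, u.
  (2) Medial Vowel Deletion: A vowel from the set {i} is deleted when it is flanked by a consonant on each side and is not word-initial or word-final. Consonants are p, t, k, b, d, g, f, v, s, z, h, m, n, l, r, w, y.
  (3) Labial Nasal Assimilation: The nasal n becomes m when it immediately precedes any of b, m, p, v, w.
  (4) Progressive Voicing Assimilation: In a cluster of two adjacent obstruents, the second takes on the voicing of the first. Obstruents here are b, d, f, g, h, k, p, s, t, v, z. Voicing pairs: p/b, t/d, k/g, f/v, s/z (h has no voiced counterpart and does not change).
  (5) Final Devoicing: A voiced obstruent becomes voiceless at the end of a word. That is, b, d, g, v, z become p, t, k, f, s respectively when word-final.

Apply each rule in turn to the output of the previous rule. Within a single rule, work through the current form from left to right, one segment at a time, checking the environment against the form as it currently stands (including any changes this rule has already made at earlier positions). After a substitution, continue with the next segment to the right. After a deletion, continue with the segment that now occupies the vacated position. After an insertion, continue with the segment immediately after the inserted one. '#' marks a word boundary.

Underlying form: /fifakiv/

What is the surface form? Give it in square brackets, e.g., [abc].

[ffagf]

(1) Voicing Between Vowels: [fifakiv] → [fivagiv]
(2) Medial Vowel Deletion: [fivagiv] → [fvagv]
(3) Labial Nasal Assimilation: no change — [fvagv]
(4) Progressive Voicing Assimilation: [fvagv] → [ffagv]
(5) Final Devoicing: [ffagv] → [ffagf]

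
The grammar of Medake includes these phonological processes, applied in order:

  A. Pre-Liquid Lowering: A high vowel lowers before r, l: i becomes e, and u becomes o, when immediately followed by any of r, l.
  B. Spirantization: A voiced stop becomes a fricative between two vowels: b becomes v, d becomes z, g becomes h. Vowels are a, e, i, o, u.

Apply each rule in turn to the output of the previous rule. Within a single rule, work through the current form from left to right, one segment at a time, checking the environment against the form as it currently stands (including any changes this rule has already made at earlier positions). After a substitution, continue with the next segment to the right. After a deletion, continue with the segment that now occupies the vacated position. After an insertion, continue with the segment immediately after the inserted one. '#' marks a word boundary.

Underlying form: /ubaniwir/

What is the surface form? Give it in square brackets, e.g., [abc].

[uvaniwer]

A Pre-Liquid Lowering: [ubaniwir] → [ubaniwer]
B Spirantization: [ubaniwer] → [uvaniwer]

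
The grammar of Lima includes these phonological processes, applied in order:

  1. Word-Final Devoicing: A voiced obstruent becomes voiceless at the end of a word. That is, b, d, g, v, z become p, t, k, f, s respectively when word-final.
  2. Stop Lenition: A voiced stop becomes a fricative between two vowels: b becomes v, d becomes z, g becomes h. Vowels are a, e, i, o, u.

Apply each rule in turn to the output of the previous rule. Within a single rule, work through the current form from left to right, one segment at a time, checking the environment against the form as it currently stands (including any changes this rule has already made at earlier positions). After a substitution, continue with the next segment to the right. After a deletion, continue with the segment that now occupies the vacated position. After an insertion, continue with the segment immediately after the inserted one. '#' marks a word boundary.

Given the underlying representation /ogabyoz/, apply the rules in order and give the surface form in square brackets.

[ohabyos]

1 Word-Final Devoicing: [ogabyoz] → [ogabyos]
2 Stop Lenition: [ogabyos] → [ohabyos]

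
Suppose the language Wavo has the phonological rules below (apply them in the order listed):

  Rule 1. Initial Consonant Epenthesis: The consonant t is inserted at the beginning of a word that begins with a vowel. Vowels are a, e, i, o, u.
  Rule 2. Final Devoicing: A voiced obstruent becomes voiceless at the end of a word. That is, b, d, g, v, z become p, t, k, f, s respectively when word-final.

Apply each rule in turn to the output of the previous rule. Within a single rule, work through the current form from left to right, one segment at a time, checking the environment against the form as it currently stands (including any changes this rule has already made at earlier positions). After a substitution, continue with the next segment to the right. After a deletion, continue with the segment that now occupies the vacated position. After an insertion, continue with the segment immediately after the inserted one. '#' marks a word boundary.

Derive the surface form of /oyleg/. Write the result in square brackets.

[toylek]

Rule 1 Initial Consonant Epenthesis: [oyleg] → [toyleg]
Rule 2 Final Devoicing: [toyleg] → [toylek]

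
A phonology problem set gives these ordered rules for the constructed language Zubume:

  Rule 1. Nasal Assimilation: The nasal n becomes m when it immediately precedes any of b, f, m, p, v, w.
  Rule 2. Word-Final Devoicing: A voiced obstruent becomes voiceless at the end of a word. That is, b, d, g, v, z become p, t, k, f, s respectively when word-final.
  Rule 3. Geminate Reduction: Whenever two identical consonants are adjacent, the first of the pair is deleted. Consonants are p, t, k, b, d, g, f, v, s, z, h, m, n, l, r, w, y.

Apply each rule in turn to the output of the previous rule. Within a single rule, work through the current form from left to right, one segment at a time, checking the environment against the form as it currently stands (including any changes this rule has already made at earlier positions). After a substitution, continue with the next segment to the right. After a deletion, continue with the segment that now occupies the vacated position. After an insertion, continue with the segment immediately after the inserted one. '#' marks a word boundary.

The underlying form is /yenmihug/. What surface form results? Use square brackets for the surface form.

[yemihuk]

Rule 1 Nasal Assimilation: [yenmihug] → [yemmihug]
Rule 2 Word-Final Devoicing: [yemmihug] → [yemmihuk]
Rule 3 Geminate Reduction: [yemmihuk] → [yemihuk]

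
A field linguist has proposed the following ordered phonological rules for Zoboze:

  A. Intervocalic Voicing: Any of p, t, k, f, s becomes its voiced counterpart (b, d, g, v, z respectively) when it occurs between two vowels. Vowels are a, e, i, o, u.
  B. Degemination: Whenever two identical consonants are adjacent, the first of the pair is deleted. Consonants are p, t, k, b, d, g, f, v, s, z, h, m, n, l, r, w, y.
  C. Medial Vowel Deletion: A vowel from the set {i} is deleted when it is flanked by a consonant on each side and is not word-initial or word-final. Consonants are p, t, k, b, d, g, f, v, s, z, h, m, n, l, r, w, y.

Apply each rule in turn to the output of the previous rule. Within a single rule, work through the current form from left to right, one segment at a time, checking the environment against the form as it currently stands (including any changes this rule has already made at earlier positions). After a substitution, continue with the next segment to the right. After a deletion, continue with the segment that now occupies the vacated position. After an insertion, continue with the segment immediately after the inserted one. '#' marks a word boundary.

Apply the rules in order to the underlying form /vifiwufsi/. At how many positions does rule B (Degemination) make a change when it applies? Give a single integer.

A Intervocalic Voicing: [vifiwufsi] → [viviwufsi]
B Degemination: no change — [viviwufsi]
C Medial Vowel Deletion: [viviwufsi] → [vvwufsi]
Rule B changed 0 position(s).

0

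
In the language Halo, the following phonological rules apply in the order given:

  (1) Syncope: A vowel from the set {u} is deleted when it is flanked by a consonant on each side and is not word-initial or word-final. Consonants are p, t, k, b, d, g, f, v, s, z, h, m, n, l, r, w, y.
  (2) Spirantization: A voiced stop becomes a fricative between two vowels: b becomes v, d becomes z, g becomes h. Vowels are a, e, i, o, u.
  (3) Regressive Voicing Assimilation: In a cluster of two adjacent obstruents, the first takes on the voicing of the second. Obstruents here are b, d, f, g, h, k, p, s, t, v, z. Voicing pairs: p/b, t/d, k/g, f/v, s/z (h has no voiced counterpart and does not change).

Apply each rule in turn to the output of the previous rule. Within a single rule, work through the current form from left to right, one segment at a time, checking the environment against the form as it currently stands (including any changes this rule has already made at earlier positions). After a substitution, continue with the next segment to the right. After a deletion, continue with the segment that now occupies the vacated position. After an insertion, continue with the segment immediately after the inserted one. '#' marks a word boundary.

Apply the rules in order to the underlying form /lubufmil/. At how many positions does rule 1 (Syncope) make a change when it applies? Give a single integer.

(1) Syncope: [lubufmil] → [lbfmil]
(2) Spirantization: no change — [lbfmil]
(3) Regressive Voicing Assimilation: [lbfmil] → [lpfmil]
Rule 1 changed 2 position(s).

2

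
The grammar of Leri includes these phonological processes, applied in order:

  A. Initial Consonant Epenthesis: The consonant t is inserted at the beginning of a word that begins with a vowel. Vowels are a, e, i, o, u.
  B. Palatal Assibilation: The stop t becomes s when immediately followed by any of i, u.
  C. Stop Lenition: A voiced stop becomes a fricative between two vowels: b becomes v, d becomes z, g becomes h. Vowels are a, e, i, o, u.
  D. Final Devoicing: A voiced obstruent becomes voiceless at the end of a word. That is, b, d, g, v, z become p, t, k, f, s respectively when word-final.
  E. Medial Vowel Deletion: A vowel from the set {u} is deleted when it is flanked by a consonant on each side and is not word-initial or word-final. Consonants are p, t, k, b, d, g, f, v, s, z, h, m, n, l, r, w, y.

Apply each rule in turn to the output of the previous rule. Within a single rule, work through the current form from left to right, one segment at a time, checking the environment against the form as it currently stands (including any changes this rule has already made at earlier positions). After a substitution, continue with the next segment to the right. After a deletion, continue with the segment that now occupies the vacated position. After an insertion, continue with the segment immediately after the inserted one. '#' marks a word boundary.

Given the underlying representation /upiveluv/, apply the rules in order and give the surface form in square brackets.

[spivelf]

A Initial Consonant Epenthesis: [upiveluv] → [tupiveluv]
B Palatal Assibilation: [tupiveluv] → [supiveluv]
C Stop Lenition: no change — [supiveluv]
D Final Devoicing: [supiveluv] → [supiveluf]
E Medial Vowel Deletion: [supiveluf] → [spivelf]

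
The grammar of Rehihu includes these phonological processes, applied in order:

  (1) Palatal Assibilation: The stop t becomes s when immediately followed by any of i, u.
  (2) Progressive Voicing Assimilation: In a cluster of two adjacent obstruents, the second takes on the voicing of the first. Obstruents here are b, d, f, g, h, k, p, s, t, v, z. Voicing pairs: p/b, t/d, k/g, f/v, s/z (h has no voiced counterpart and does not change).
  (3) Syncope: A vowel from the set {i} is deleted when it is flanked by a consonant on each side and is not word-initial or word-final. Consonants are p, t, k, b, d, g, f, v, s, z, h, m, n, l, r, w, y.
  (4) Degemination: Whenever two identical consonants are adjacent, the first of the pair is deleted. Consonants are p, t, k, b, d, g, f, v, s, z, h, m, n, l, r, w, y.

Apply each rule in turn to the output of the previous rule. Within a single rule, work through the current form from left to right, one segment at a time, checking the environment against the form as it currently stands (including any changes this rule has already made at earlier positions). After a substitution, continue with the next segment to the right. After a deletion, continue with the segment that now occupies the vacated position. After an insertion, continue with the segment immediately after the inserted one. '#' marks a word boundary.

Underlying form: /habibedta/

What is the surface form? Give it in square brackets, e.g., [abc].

[habeda]

(1) Palatal Assibilation: no change — [habibedta]
(2) Progressive Voicing Assimilation: [habibedta] → [habibedda]
(3) Syncope: [habibedda] → [habbedda]
(4) Degemination: [habbedda] → [habeda]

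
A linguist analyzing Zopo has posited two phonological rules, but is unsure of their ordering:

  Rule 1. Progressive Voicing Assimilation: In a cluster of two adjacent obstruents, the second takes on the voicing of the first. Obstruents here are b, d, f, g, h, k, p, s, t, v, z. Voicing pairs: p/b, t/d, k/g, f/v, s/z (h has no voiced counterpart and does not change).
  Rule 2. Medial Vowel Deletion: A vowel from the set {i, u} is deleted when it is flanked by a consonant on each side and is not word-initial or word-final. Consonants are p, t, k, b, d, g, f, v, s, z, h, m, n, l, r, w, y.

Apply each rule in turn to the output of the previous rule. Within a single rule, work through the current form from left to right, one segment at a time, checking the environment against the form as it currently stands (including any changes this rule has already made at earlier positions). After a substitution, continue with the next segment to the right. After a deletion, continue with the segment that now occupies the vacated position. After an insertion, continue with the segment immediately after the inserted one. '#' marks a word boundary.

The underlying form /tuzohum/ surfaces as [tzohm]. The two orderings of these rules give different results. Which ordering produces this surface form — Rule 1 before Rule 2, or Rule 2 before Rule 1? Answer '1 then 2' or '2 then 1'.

1 then 2

Order 1 then 2:
  1 Progressive Voicing Assimilation: no change — [tuzohum]
  2 Medial Vowel Deletion: [tuzohum] → [tzohm]
  result: [tzohm]
Order 2 then 1:
  2 Medial Vowel Deletion: [tuzohum] → [tzohm]
  1 Progressive Voicing Assimilation: [tzohm] → [tsohm]
  result: [tsohm]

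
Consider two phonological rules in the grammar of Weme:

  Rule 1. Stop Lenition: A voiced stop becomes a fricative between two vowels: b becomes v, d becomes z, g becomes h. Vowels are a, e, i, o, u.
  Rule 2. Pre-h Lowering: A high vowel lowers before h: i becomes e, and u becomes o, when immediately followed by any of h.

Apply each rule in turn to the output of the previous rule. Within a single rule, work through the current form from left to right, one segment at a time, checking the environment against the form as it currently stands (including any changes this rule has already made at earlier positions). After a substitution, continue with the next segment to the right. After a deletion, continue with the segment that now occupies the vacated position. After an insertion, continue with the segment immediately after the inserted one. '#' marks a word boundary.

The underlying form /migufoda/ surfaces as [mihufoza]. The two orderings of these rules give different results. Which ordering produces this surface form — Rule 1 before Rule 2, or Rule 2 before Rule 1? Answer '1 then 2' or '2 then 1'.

2 then 1

Order 1 then 2:
  1 Stop Lenition: [migufoda] → [mihufoza]
  2 Pre-h Lowering: [mihufoza] → [mehufoza]
  result: [mehufoza]
Order 2 then 1:
  2 Pre-h Lowering: no change — [migufoda]
  1 Stop Lenition: [migufoda] → [mihufoza]
  result: [mihufoza]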